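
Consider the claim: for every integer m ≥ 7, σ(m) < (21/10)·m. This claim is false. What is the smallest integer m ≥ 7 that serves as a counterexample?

m = 7: σ(7) = 8; 8 < 147/10.
m = 8: σ(8) = 15; 15 < 84/5.
m = 9: σ(9) = 13; 13 < 189/10.
m = 10: σ(10) = 18; 18 < 21.
m = 11: σ(11) = 12; 12 < 231/10.
m = 12: σ(12) = 28; 28 ≥ 126/5.

m = 12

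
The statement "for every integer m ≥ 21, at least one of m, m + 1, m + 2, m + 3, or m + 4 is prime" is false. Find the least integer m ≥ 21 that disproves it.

Check each integer m ≥ 21 in order until m, m + 1, m + 2, m + 3, m + 4 are all composite.
m = 21: 23 is prime.
m = 22: 23 is prime.
m = 23: 23 is prime.
m = 24: 24 = 2 × 12; 25 = 5 × 5; 26 = 2 × 13; 27 = 3 × 9; 28 = 2 × 14 — all composite.

m = 24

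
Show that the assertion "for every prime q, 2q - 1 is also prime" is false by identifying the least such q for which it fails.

We need the least prime q for which 2q - 1 is not prime.
q = 2: 2q - 1 = 3, prime.
q = 3: 2q - 1 = 5, prime.
q = 5: 2q - 1 = 9 = 3 × 3, not prime.
So q = 5 is the smallest counterexample.

q = 5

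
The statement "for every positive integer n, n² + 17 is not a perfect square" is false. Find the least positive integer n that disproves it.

n = 1: 1² + 17 = 18, not a perfect square.
n = 2: 2² + 17 = 21, not a perfect square.
n = 3: 3² + 17 = 26, not a perfect square.
n = 4: 4² + 17 = 33, not a perfect square.
n = 5: 5² + 17 = 42, not a perfect square.
n = 6: 6² + 17 = 53, not a perfect square.
n = 7: 7² + 17 = 66, not a perfect square.
n = 8: 8² + 17 = 81 = 9², a perfect square.

n = 8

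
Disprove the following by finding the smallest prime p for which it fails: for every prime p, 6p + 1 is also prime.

p = 19

A counterexample is any prime p such that 6p + 1 is not prime; we check each in order.
p = 2: 6p + 1 = 13, prime.
p = 3: 6p + 1 = 19, prime.
p = 5: 6p + 1 = 31, prime.
p = 7: 6p + 1 = 43, prime.
p = 11: 6p + 1 = 67, prime.
p = 13: 6p + 1 = 79, prime.
p = 17: 6p + 1 = 103, prime.
p = 19: 6p + 1 = 115 = 5 × 23, not prime.
Thus p = 19 disproves the claim, and no smaller p works.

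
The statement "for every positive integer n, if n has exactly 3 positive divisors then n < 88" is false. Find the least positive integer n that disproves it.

n = 121

For n = 4, 9, 25, 49 the conclusion holds.
n = 121: τ(121) = 3; 121 ≥ 88.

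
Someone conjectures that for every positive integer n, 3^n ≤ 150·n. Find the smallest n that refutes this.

n = 1: 3^n = 3 and 150·n = 150, so 3 ≤ 150.
n = 2: 3^n = 9 and 150·n = 300, so 9 ≤ 300.
n = 3: 3^n = 27 and 150·n = 450, so 27 ≤ 450.
n = 4: 3^n = 81 and 150·n = 600, so 81 ≤ 600.
n = 5: 3^n = 243 and 150·n = 750, so 243 ≤ 750.
n = 6: 3^n = 729 and 150·n = 900, so 729 ≤ 900.
n = 7: 3^n = 2187 and 150·n = 1050, so 2187 > 1050.

n = 7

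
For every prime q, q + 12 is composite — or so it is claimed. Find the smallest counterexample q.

q = 5

A counterexample is any prime q such that q + 12 is prime; we check each in order.
For q = 2, 3 the conclusion holds.
q = 5: q + 12 = 17, prime — not composite.
Hence q = 5 is a counterexample.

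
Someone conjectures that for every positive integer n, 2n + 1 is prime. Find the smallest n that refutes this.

We need the least positive integer n for which 2n + 1 is not prime.
For n = 1, 2, 3 the conclusion holds.
n = 4: 2n + 1 = 9 = 3 × 3, composite.

n = 4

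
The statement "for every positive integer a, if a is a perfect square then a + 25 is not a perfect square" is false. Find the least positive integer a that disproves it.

A counterexample is any positive integer a such that a is a perfect square but a + 25 is a perfect square; we check each in order.
The first 11 eligible values, up to a = 121, all satisfy the conclusion.
a = 144: 144 = 12² and 144 + 25 = 169 = 13².

a = 144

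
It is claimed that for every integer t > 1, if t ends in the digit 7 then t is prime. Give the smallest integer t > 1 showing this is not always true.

t = 27

We need the least integer t > 1 for which t ends in the digit 7 but t is not prime.
t = 7: 7 ends in 7 and is prime.
t = 17: 17 ends in 7 and is prime.
t = 27: 27 ends in 7; 27 = 3 × 9, composite.
Hence t = 27 is a counterexample.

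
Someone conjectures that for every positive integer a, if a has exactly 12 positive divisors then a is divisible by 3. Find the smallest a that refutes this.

For a = 60, 72, 84, 90, 96, 108, 126, 132 the conclusion holds.
a = 140: τ(140) = 12; 140 mod 3 = 2.

a = 140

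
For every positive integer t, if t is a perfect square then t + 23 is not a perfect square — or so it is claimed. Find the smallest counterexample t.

The first 10 eligible values, up to t = 100, all satisfy the conclusion.
t = 121: 121 = 11² and 121 + 23 = 144 = 12².

t = 121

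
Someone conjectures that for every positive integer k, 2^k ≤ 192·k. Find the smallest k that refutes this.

A counterexample is any positive integer k such that 2^k > 192·k; we check each in order.
For k = 1, 2, 3, 4, …, 9, 10, 11 the conclusion holds.
k = 12: 2^k = 4096 and 192·k = 2304, so 4096 > 2304.
Hence k = 12 is a counterexample.

k = 12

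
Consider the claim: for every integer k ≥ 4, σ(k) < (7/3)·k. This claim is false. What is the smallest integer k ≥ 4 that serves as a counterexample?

k = 12

We need the least integer k ≥ 4 for which the claim fails.
k = 4: σ(4) = 7; 7 < 28/3.
k = 5: σ(5) = 6; 6 < 35/3.
k = 6: σ(6) = 12; 12 < 14.
k = 7: σ(7) = 8; 8 < 49/3.
k = 8: σ(8) = 15; 15 < 56/3.
k = 9: σ(9) = 13; 13 < 21.
k = 10: σ(10) = 18; 18 < 70/3.
k = 11: σ(11) = 12; 12 < 77/3.
k = 12: σ(12) = 28; 28 ≥ 28.
So k = 12 is the smallest counterexample.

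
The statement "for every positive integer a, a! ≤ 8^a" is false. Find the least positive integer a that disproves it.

A counterexample is any positive integer a such that a! > 8^a; we check each in order.
For a = 1, 2, 3, 4, …, 17, 18, 19 the conclusion holds.
a = 20: a! = 2432902008176640000 and 8^a = 1152921504606846976, so 2432902008176640000 > 1152921504606846976.
So a = 20 is the smallest counterexample.

a = 20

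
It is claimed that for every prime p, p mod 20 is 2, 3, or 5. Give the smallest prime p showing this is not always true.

A counterexample is any prime p such that the claim fails; we check each in order.
For p = 2, 3, 5 the conclusion holds.
p = 7: 7 mod 20 = 7 — not in {2, 3, 5}.
Thus p = 7 disproves the claim, and no smaller p works.

p = 7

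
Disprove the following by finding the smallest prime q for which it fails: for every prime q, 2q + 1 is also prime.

q = 7

A counterexample is any prime q such that 2q + 1 is not prime; we check each in order.
For q = 2, 3, 5 the conclusion holds.
q = 7: 2q + 1 = 15 = 3 × 5, not prime.
Thus q = 7 disproves the claim, and no smaller q works.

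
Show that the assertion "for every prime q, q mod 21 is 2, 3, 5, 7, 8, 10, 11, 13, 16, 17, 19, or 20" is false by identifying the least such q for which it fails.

q = 43

We need the least prime q for which the claim fails.
For q = 2, 3, 5, 7, …, 31, 37, 41 the conclusion holds.
q = 43: 43 mod 21 = 1 — not in {2, 3, 5, 7, 8, 10, 11, 13, 16, 17, 19, 20}.
So q = 43 is the smallest counterexample.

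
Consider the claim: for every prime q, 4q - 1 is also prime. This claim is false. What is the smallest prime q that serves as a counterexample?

A counterexample is any prime q such that 4q - 1 is not prime; we check each in order.
For q = 2, 3, 5 the conclusion holds.
q = 7: 4q - 1 = 27 = 3 × 9, not prime.

q = 7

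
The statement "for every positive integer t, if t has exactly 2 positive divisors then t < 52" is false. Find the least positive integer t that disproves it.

We need the least positive integer t for which t has exactly 2 positive divisors but the claim fails.
For t = 2, 3, 5, 7, …, 41, 43, 47 the conclusion holds.
t = 53: τ(53) = 2; 53 ≥ 52.
Hence t = 53 is a counterexample.

t = 53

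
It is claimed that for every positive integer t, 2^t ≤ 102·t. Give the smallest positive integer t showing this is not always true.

We need the least positive integer t for which 2^t > 102·t.
The first 9 eligible values, up to t = 9, all satisfy the conclusion.
t = 10: 2^t = 1024 and 102·t = 1020, so 1024 > 1020.

t = 10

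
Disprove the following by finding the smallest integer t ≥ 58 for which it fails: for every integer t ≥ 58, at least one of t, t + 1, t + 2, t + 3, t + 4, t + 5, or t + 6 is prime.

Check each integer t ≥ 58 in order until t, t + 1, t + 2, t + 3, t + 4, t + 5, t + 6 are all composite.
For t = 58, 59, 60, 61, …, 87, 88, 89 the conclusion holds.
t = 90: 90 = 2 × 45; 91 = 7 × 13; 92 = 2 × 46; 93 = 3 × 31; 94 = 2 × 47; 95 = 5 × 19; 96 = 2 × 48 — all composite.

t = 90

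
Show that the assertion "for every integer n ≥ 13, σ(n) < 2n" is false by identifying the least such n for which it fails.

n = 18

We need the least integer n ≥ 13 for which the claim fails.
The first 5 eligible values, up to n = 17, all satisfy the conclusion.
n = 18: σ(18) = 39; 39 ≥ 36.
Thus n = 18 disproves the claim, and no smaller n works.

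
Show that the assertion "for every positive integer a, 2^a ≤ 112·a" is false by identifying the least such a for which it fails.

a = 11

We need the least positive integer a for which 2^a > 112·a.
The first 10 eligible values, up to a = 10, all satisfy the conclusion.
a = 11: 2^a = 2048 and 112·a = 1232, so 2048 > 1232.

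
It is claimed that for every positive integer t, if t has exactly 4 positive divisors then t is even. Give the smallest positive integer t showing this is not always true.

Check each positive integer t in order until t has exactly 4 positive divisors but t is odd.
The first 4 eligible values, up to t = 14, all satisfy the conclusion.
t = 15: divisors of 15: 1, 3, 5, 15; 15 is odd.
Hence t = 15 is a counterexample.

t = 15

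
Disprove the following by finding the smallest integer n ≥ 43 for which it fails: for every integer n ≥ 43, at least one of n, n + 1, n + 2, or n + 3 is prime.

For n = 43, 44, 45, 46, 47 the conclusion holds.
n = 48: 48 = 2 × 24; 49 = 7 × 7; 50 = 2 × 25; 51 = 3 × 17 — all composite.

n = 48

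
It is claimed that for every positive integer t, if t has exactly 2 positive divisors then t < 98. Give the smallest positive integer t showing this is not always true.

t = 101

For t = 2, 3, 5, 7, …, 83, 89, 97 the conclusion holds.
t = 101: τ(101) = 2; 101 ≥ 98.
So t = 101 is the smallest counterexample.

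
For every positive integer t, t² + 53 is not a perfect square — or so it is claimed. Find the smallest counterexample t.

The first 25 eligible values, up to t = 25, all satisfy the conclusion.
t = 26: 26² + 53 = 729 = 27², a perfect square.

t = 26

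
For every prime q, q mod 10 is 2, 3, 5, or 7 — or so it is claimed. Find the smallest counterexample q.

A counterexample is any prime q such that the claim fails; we check each in order.
For q = 2, 3, 5, 7 the conclusion holds.
q = 11: 11 mod 10 = 1 — not in {2, 3, 5, 7}.
Thus q = 11 disproves the claim, and no smaller q works.

q = 11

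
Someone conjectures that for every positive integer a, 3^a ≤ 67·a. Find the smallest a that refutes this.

Check each positive integer a in order until 3^a > 67·a.
The first 5 eligible values, up to a = 5, all satisfy the conclusion.
a = 6: 3^a = 729 and 67·a = 402, so 729 > 402.
Hence a = 6 is a counterexample.

a = 6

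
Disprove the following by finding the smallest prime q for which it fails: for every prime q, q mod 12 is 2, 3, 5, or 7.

q = 11

We need the least prime q for which the claim fails.
The first 4 eligible values, up to q = 7, all satisfy the conclusion.
q = 11: 11 mod 12 = 11 — not in {2, 3, 5, 7}.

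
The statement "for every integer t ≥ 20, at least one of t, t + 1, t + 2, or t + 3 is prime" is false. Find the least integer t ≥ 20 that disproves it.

t = 24

A counterexample is any integer t ≥ 20 such that t, t + 1, t + 2, t + 3 are all composite; we check each in order.
The first 4 eligible values, up to t = 23, all satisfy the conclusion.
t = 24: 24 = 2 × 12; 25 = 5 × 5; 26 = 2 × 13; 27 = 3 × 9 — all composite.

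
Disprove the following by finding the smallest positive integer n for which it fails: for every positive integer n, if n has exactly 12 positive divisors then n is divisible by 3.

n = 140

We need the least positive integer n for which n has exactly 12 positive divisors but n is not divisible by 3.
The first 8 eligible values, up to n = 132, all satisfy the conclusion.
n = 140: τ(140) = 12; 140 mod 3 = 2.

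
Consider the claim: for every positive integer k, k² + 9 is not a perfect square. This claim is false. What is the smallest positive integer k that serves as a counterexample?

k = 4

k = 1: 1² + 9 = 10, not a perfect square.
k = 2: 2² + 9 = 13, not a perfect square.
k = 3: 3² + 9 = 18, not a perfect square.
k = 4: 4² + 9 = 25 = 5², a perfect square.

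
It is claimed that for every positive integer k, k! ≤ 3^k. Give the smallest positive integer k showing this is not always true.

k = 7

k = 1: k! = 1 and 3^k = 3, so 1 ≤ 3.
k = 2: k! = 2 and 3^k = 9, so 2 ≤ 9.
k = 3: k! = 6 and 3^k = 27, so 6 ≤ 27.
k = 4: k! = 24 and 3^k = 81, so 24 ≤ 81.
k = 5: k! = 120 and 3^k = 243, so 120 ≤ 243.
k = 6: k! = 720 and 3^k = 729, so 720 ≤ 729.
k = 7: k! = 5040 and 3^k = 2187, so 5040 > 2187.
Thus k = 7 disproves the claim, and no smaller k works.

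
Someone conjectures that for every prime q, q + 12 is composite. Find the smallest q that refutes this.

q = 2: q + 12 = 14 = 2 × 7, composite.
q = 3: q + 12 = 15 = 3 × 5, composite.
q = 5: q + 12 = 17, prime — not composite.

q = 5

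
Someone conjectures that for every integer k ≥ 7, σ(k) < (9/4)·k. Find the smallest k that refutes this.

k = 12

The first 5 eligible values, up to k = 11, all satisfy the conclusion.
k = 12: σ(12) = 28; 28 ≥ 27.
Thus k = 12 disproves the claim, and no smaller k works.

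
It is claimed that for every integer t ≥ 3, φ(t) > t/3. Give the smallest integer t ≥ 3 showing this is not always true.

t = 6

A counterexample is any integer t ≥ 3 such that the claim fails; we check each in order.
t = 3: φ(3) = 2 and 3/3 = 1, so φ(3) > 3/3.
t = 4: φ(4) = 2 and 4/3 = 4/3, so φ(4) > 4/3.
t = 5: φ(5) = 4 and 5/3 = 5/3, so φ(5) > 5/3.
t = 6: φ(6) = 2 and 6/3 = 2, so φ(6) ≤ 6/3.
So t = 6 is the smallest counterexample.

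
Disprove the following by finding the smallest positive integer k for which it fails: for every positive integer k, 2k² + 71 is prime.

Check each positive integer k in order until 2k² + 71 is not prime.
k = 1: 2k² + 71 = 73, prime.
k = 2: 2k² + 71 = 79, prime.
k = 3: 2k² + 71 = 89, prime.
k = 4: 2k² + 71 = 103, prime.
k = 5: 2k² + 71 = 121 = 11 × 11, composite.
Hence k = 5 is a counterexample.

k = 5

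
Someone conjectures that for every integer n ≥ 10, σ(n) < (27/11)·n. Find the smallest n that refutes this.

A counterexample is any integer n ≥ 10 such that the claim fails; we check each in order.
For n = 10, 11, 12, 13, …, 21, 22, 23 the conclusion holds.
n = 24: σ(24) = 60; 60 ≥ 648/11.

n = 24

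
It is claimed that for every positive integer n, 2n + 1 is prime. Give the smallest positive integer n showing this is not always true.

n = 4

For n = 1, 2, 3 the conclusion holds.
n = 4: 2n + 1 = 9 = 3 × 3, composite.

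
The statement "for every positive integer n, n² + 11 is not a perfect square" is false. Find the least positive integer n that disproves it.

The first 4 eligible values, up to n = 4, all satisfy the conclusion.
n = 5: 5² + 11 = 36 = 6², a perfect square.

n = 5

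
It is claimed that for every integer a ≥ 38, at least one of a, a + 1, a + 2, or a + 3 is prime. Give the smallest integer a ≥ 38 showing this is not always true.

A counterexample is any integer a ≥ 38 such that a, a + 1, a + 2, a + 3 are all composite; we check each in order.
For a = 38, 39, 40, 41, 42, 43, 44, 45, 46, 47 the conclusion holds.
a = 48: 48 = 2 × 24; 49 = 7 × 7; 50 = 2 × 25; 51 = 3 × 17 — all composite.

a = 48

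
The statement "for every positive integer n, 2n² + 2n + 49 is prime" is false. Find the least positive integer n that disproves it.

n = 6

A counterexample is any positive integer n such that 2n² + 2n + 49 is not prime; we check each in order.
n = 1: 2n² + 2n + 49 = 53, prime.
n = 2: 2n² + 2n + 49 = 61, prime.
n = 3: 2n² + 2n + 49 = 73, prime.
n = 4: 2n² + 2n + 49 = 89, prime.
n = 5: 2n² + 2n + 49 = 109, prime.
n = 6: 2n² + 2n + 49 = 133 = 7 × 19, composite.
So n = 6 is the smallest counterexample.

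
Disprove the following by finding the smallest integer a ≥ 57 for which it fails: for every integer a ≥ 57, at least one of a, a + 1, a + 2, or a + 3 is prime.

Check each integer a ≥ 57 in order until a, a + 1, a + 2, a + 3 are all composite.
For a = 57, 58, 59, 60, 61 the conclusion holds.
a = 62: 62 = 2 × 31; 63 = 3 × 21; 64 = 2 × 32; 65 = 5 × 13 — all composite.
Hence a = 62 is a counterexample.

a = 62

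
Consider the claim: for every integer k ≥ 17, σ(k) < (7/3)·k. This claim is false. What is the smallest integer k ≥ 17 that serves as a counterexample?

k = 17: σ(17) = 18; 18 < 119/3.
k = 18: σ(18) = 39; 39 < 42.
k = 19: σ(19) = 20; 20 < 133/3.
k = 20: σ(20) = 42; 42 < 140/3.
k = 21: σ(21) = 32; 32 < 49.
k = 22: σ(22) = 36; 36 < 154/3.
k = 23: σ(23) = 24; 24 < 161/3.
k = 24: σ(24) = 60; 60 ≥ 56.

k = 24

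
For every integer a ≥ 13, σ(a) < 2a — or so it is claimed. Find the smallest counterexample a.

a = 13: σ(13) = 14; 14 < 26.
a = 14: σ(14) = 24; 24 < 28.
a = 15: σ(15) = 24; 24 < 30.
a = 16: σ(16) = 31; 31 < 32.
a = 17: σ(17) = 18; 18 < 34.
a = 18: σ(18) = 39; 39 ≥ 36.
So a = 18 is the smallest counterexample.

a = 18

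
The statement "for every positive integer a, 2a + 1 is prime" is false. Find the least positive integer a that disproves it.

a = 4

Check each positive integer a in order until 2a + 1 is not prime.
a = 1: 2a + 1 = 3, prime.
a = 2: 2a + 1 = 5, prime.
a = 3: 2a + 1 = 7, prime.
a = 4: 2a + 1 = 9 = 3 × 3, composite.
Thus a = 4 disproves the claim, and no smaller a works.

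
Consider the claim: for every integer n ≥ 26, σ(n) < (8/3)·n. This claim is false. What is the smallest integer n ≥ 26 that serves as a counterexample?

A counterexample is any integer n ≥ 26 such that the claim fails; we check each in order.
The first 34 eligible values, up to n = 59, all satisfy the conclusion.
n = 60: σ(60) = 168; 168 ≥ 160.

n = 60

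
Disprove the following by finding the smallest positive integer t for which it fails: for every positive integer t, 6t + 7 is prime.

We need the least positive integer t for which 6t + 7 is not prime.
t = 1: 6t + 7 = 13, prime.
t = 2: 6t + 7 = 19, prime.
t = 3: 6t + 7 = 25 = 5 × 5, composite.
So t = 3 is the smallest counterexample.

t = 3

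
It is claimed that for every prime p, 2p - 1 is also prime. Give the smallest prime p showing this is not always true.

p = 5

p = 2: 2p - 1 = 3, prime.
p = 3: 2p - 1 = 5, prime.
p = 5: 2p - 1 = 9 = 3 × 3, not prime.
So p = 5 is the smallest counterexample.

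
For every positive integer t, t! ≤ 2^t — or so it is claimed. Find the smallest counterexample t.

A counterexample is any positive integer t such that t! > 2^t; we check each in order.
t = 1: t! = 1 and 2^t = 2, so 1 ≤ 2.
t = 2: t! = 2 and 2^t = 4, so 2 ≤ 4.
t = 3: t! = 6 and 2^t = 8, so 6 ≤ 8.
t = 4: t! = 24 and 2^t = 16, so 24 > 16.
So t = 4 is the smallest counterexample.

t = 4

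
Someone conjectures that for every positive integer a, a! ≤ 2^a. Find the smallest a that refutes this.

a = 4

Check each positive integer a in order until a! > 2^a.
For a = 1, 2, 3 the conclusion holds.
a = 4: a! = 24 and 2^a = 16, so 24 > 16.
Thus a = 4 disproves the claim, and no smaller a works.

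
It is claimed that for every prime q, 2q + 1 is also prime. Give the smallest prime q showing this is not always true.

q = 2: 2q + 1 = 5, prime.
q = 3: 2q + 1 = 7, prime.
q = 5: 2q + 1 = 11, prime.
q = 7: 2q + 1 = 15 = 3 × 5, not prime.

q = 7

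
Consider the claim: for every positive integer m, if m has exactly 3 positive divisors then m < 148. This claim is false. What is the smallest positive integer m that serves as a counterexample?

The first 5 eligible values, up to m = 121, all satisfy the conclusion.
m = 169: τ(169) = 3; 169 ≥ 148.

m = 169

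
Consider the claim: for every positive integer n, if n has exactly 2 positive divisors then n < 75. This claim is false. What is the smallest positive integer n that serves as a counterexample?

n = 79

Check each positive integer n in order until n has exactly 2 positive divisors but the claim fails.
The first 21 eligible values, up to n = 73, all satisfy the conclusion.
n = 79: τ(79) = 2; 79 ≥ 75.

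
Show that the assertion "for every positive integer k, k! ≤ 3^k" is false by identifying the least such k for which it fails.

k = 7

A counterexample is any positive integer k such that k! > 3^k; we check each in order.
The first 6 eligible values, up to k = 6, all satisfy the conclusion.
k = 7: k! = 5040 and 3^k = 2187, so 5040 > 2187.
So k = 7 is the smallest counterexample.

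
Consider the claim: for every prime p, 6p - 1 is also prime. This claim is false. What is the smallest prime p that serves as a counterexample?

p = 11

Check each prime p in order until 6p - 1 is not prime.
For p = 2, 3, 5, 7 the conclusion holds.
p = 11: 6p - 1 = 65 = 5 × 13, not prime.
Hence p = 11 is a counterexample.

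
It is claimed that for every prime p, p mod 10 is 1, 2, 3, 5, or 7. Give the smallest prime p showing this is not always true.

Check each prime p in order until the claim fails.
p = 2: 2 mod 10 = 2.
p = 3: 3 mod 10 = 3.
p = 5: 5 mod 10 = 5.
p = 7: 7 mod 10 = 7.
p = 11: 11 mod 10 = 1.
p = 13: 13 mod 10 = 3.
p = 17: 17 mod 10 = 7.
p = 19: 19 mod 10 = 9 — not in {1, 2, 3, 5, 7}.

p = 19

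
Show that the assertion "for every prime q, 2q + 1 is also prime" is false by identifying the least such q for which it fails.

q = 7

A counterexample is any prime q such that 2q + 1 is not prime; we check each in order.
q = 2: 2q + 1 = 5, prime.
q = 3: 2q + 1 = 7, prime.
q = 5: 2q + 1 = 11, prime.
q = 7: 2q + 1 = 15 = 3 × 5, not prime.
So q = 7 is the smallest counterexample.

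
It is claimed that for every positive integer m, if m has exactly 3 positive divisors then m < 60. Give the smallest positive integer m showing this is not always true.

A counterexample is any positive integer m such that m has exactly 3 positive divisors but the claim fails; we check each in order.
The first 4 eligible values, up to m = 49, all satisfy the conclusion.
m = 121: τ(121) = 3; 121 ≥ 60.
Hence m = 121 is a counterexample.

m = 121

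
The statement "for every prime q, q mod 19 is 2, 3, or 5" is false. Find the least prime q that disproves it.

q = 7

Check each prime q in order until the claim fails.
q = 2: 2 mod 19 = 2.
q = 3: 3 mod 19 = 3.
q = 5: 5 mod 19 = 5.
q = 7: 7 mod 19 = 7 — not in {2, 3, 5}.
So q = 7 is the smallest counterexample.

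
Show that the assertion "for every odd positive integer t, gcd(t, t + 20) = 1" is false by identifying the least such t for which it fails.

t = 5

We need the least odd positive integer t for which gcd(t, t + 20) > 1.
t = 1: gcd(1, 21) = 1.
t = 3: gcd(3, 23) = 1.
t = 5: gcd(5, 25) = 5.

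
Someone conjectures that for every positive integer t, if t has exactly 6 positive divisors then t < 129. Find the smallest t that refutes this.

A counterexample is any positive integer t such that t has exactly 6 positive divisors but the claim fails; we check each in order.
The first 19 eligible values, up to t = 124, all satisfy the conclusion.
t = 147: τ(147) = 6; 147 ≥ 129.
Hence t = 147 is a counterexample.

t = 147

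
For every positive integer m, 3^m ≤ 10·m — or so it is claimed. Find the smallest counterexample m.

m = 4

For m = 1, 2, 3 the conclusion holds.
m = 4: 3^m = 81 and 10·m = 40, so 81 > 40.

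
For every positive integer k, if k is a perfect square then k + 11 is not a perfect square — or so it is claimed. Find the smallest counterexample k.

k = 25

Check each positive integer k in order until k is a perfect square but k + 11 is a perfect square.
For k = 1, 4, 9, 16 the conclusion holds.
k = 25: 25 = 5² and 25 + 11 = 36 = 6².
Thus k = 25 disproves the claim, and no smaller k works.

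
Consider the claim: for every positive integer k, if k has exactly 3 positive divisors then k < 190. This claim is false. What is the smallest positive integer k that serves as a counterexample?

k = 289

A counterexample is any positive integer k such that k has exactly 3 positive divisors but the claim fails; we check each in order.
k = 4: τ(4) = 3; 4 < 190.
k = 9: τ(9) = 3; 9 < 190.
k = 25: τ(25) = 3; 25 < 190.
k = 49: τ(49) = 3; 49 < 190.
k = 121: τ(121) = 3; 121 < 190.
k = 169: τ(169) = 3; 169 < 190.
k = 289: τ(289) = 3; 289 ≥ 190.
So k = 289 is the smallest counterexample.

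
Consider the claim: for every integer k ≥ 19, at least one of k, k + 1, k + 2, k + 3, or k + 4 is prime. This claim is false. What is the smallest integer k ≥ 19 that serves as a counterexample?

k = 24

Check each integer k ≥ 19 in order until k, k + 1, k + 2, k + 3, k + 4 are all composite.
k = 19: 19 is prime.
k = 20: 23 is prime.
k = 21: 23 is prime.
k = 22: 23 is prime.
k = 23: 23 is prime.
k = 24: 24 = 2 × 12; 25 = 5 × 5; 26 = 2 × 13; 27 = 3 × 9; 28 = 2 × 14 — all composite.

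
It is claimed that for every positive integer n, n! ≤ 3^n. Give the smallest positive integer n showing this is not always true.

n = 7

We need the least positive integer n for which n! > 3^n.
For n = 1, 2, 3, 4, 5, 6 the conclusion holds.
n = 7: n! = 5040 and 3^n = 2187, so 5040 > 2187.
Thus n = 7 disproves the claim, and no smaller n works.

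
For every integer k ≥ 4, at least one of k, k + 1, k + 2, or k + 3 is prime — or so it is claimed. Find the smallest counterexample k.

k = 24

We need the least integer k ≥ 4 for which k, k + 1, k + 2, k + 3 are all composite.
The first 20 eligible values, up to k = 23, all satisfy the conclusion.
k = 24: 24 = 2 × 12; 25 = 5 × 5; 26 = 2 × 13; 27 = 3 × 9 — all composite.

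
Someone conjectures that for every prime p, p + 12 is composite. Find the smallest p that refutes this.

For p = 2, 3 the conclusion holds.
p = 5: p + 12 = 17, prime — not composite.

p = 5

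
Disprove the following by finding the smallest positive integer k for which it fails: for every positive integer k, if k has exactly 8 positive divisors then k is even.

k = 105

We need the least positive integer k for which k has exactly 8 positive divisors but k is odd.
For k = 24, 30, 40, 42, …, 88, 102, 104 the conclusion holds.
k = 105: divisors of 105: 1, 3, 5, 7, 15, 21, 35, 105; 105 is odd.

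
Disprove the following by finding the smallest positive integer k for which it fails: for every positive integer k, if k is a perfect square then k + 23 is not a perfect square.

For k = 1, 4, 9, 16, 25, 36, 49, 64, 81, 100 the conclusion holds.
k = 121: 121 = 11² and 121 + 23 = 144 = 12².

k = 121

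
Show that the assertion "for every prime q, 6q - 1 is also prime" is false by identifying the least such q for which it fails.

The first 4 eligible values, up to q = 7, all satisfy the conclusion.
q = 11: 6q - 1 = 65 = 5 × 13, not prime.

q = 11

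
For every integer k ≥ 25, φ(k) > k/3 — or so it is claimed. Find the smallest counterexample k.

k = 30

The first 5 eligible values, up to k = 29, all satisfy the conclusion.
k = 30: φ(30) = 8 and 30/3 = 10, so φ(30) ≤ 30/3.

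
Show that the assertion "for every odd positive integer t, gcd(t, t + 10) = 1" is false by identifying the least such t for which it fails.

t = 5

t = 1: gcd(1, 11) = 1.
t = 3: gcd(3, 13) = 1.
t = 5: gcd(5, 15) = 5.
Hence t = 5 is a counterexample.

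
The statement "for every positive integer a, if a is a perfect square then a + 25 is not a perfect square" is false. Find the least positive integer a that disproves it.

We need the least positive integer a for which a is a perfect square but a + 25 is a perfect square.
For a = 1, 4, 9, 16, …, 81, 100, 121 the conclusion holds.
a = 144: 144 = 12² and 144 + 25 = 169 = 13².
Thus a = 144 disproves the claim, and no smaller a works.

a = 144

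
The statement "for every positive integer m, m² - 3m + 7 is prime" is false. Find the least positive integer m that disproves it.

For m = 1, 2, 3, 4, 5 the conclusion holds.
m = 6: m² - 3m + 7 = 25 = 5 × 5, composite.

m = 6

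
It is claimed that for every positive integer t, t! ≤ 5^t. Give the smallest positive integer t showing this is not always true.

We need the least positive integer t for which t! > 5^t.
The first 11 eligible values, up to t = 11, all satisfy the conclusion.
t = 12: t! = 479001600 and 5^t = 244140625, so 479001600 > 244140625.
Thus t = 12 disproves the claim, and no smaller t works.

t = 12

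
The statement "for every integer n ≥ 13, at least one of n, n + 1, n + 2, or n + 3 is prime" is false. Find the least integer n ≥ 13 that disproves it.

Check each integer n ≥ 13 in order until n, n + 1, n + 2, n + 3 are all composite.
For n = 13, 14, 15, 16, …, 21, 22, 23 the conclusion holds.
n = 24: 24 = 2 × 12; 25 = 5 × 5; 26 = 2 × 13; 27 = 3 × 9 — all composite.

n = 24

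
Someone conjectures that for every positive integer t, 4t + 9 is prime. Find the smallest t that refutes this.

t = 3

We need the least positive integer t for which 4t + 9 is not prime.
For t = 1, 2 the conclusion holds.
t = 3: 4t + 9 = 21 = 3 × 7, composite.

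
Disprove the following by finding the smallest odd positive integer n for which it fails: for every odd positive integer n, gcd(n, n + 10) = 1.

Check each odd positive integer n in order until gcd(n, n + 10) > 1.
n = 1: gcd(1, 11) = 1.
n = 3: gcd(3, 13) = 1.
n = 5: gcd(5, 15) = 5.

n = 5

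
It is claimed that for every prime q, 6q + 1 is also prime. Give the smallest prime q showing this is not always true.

Check each prime q in order until 6q + 1 is not prime.
For q = 2, 3, 5, 7, 11, 13, 17 the conclusion holds.
q = 19: 6q + 1 = 115 = 5 × 23, not prime.
Thus q = 19 disproves the claim, and no smaller q works.

q = 19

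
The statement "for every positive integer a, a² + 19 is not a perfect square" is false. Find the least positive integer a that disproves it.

The first 8 eligible values, up to a = 8, all satisfy the conclusion.
a = 9: 9² + 19 = 100 = 10², a perfect square.
Hence a = 9 is a counterexample.

a = 9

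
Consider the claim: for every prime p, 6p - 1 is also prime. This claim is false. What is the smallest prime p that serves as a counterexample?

p = 11

For p = 2, 3, 5, 7 the conclusion holds.
p = 11: 6p - 1 = 65 = 5 × 13, not prime.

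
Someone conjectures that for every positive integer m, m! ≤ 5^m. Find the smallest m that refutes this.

m = 12

Check each positive integer m in order until m! > 5^m.
For m = 1, 2, 3, 4, …, 9, 10, 11 the conclusion holds.
m = 12: m! = 479001600 and 5^m = 244140625, so 479001600 > 244140625.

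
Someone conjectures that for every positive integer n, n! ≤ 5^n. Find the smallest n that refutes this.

We need the least positive integer n for which n! > 5^n.
For n = 1, 2, 3, 4, …, 9, 10, 11 the conclusion holds.
n = 12: n! = 479001600 and 5^n = 244140625, so 479001600 > 244140625.
So n = 12 is the smallest counterexample.

n = 12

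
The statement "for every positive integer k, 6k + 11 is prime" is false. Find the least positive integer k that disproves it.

A counterexample is any positive integer k such that 6k + 11 is not prime; we check each in order.
k = 1: 6k + 11 = 17, prime.
k = 2: 6k + 11 = 23, prime.
k = 3: 6k + 11 = 29, prime.
k = 4: 6k + 11 = 35 = 5 × 7, composite.

k = 4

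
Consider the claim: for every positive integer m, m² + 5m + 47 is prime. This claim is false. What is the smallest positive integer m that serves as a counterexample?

m = 38

We need the least positive integer m for which m² + 5m + 47 is not prime.
For m = 1, 2, 3, 4, …, 35, 36, 37 the conclusion holds.
m = 38: m² + 5m + 47 = 1681 = 41 × 41, composite.
So m = 38 is the smallest counterexample.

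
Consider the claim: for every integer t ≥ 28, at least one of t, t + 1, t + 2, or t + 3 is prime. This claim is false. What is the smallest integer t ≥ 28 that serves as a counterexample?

t = 32

We need the least integer t ≥ 28 for which t, t + 1, t + 2, t + 3 are all composite.
For t = 28, 29, 30, 31 the conclusion holds.
t = 32: 32 = 2 × 16; 33 = 3 × 11; 34 = 2 × 17; 35 = 5 × 7 — all composite.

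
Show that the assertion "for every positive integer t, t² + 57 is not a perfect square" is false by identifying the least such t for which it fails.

t = 8

We need the least positive integer t for which t² + 57 is a perfect square.
The first 7 eligible values, up to t = 7, all satisfy the conclusion.
t = 8: 8² + 57 = 121 = 11², a perfect square.
Hence t = 8 is a counterexample.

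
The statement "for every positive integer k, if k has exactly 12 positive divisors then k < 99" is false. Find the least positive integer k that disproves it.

A counterexample is any positive integer k such that k has exactly 12 positive divisors but the claim fails; we check each in order.
For k = 60, 72, 84, 90, 96 the conclusion holds.
k = 108: τ(108) = 12; 108 ≥ 99.
Hence k = 108 is a counterexample.

k = 108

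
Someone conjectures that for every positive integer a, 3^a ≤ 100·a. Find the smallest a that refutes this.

a = 6

A counterexample is any positive integer a such that 3^a > 100·a; we check each in order.
For a = 1, 2, 3, 4, 5 the conclusion holds.
a = 6: 3^a = 729 and 100·a = 600, so 729 > 600.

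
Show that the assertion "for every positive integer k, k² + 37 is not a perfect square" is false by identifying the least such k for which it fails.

For k = 1, 2, 3, 4, …, 15, 16, 17 the conclusion holds.
k = 18: 18² + 37 = 361 = 19², a perfect square.

k = 18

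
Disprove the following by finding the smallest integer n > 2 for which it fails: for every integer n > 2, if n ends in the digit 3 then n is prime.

A counterexample is any integer n > 2 such that n ends in the digit 3 but n is not prime; we check each in order.
n = 3: 3 ends in 3 and is prime.
n = 13: 13 ends in 3 and is prime.
n = 23: 23 ends in 3 and is prime.
n = 33: 33 ends in 3; 33 = 3 × 11, composite.
Hence n = 33 is a counterexample.

n = 33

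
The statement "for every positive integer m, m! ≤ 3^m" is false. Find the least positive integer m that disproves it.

m = 7

Check each positive integer m in order until m! > 3^m.
The first 6 eligible values, up to m = 6, all satisfy the conclusion.
m = 7: m! = 5040 and 3^m = 2187, so 5040 > 2187.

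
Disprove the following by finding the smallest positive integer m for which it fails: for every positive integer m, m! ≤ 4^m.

We need the least positive integer m for which m! > 4^m.
For m = 1, 2, 3, 4, 5, 6, 7, 8 the conclusion holds.
m = 9: m! = 362880 and 4^m = 262144, so 362880 > 262144.

m = 9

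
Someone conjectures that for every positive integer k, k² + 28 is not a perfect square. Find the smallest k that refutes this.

k = 6

We need the least positive integer k for which k² + 28 is a perfect square.
For k = 1, 2, 3, 4, 5 the conclusion holds.
k = 6: 6² + 28 = 64 = 8², a perfect square.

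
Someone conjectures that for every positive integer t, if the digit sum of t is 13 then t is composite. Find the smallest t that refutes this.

A counterexample is any positive integer t such that the digit sum of t is 13 but t is prime; we check each in order.
t = 49: digit sum 13; 49 is composite.
t = 58: digit sum 13; 58 is composite.
t = 67: digit sum 13; 67 is prime, not composite.
So t = 67 is the smallest counterexample.

t = 67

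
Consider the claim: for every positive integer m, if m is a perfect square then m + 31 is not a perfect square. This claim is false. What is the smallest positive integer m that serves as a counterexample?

m = 225

Check each positive integer m in order until m is a perfect square but m + 31 is a perfect square.
For m = 1, 4, 9, 16, …, 144, 169, 196 the conclusion holds.
m = 225: 225 = 15² and 225 + 31 = 256 = 16².
So m = 225 is the smallest counterexample.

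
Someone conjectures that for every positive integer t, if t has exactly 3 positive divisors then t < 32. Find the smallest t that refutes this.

t = 4: τ(4) = 3; 4 < 32.
t = 9: τ(9) = 3; 9 < 32.
t = 25: τ(25) = 3; 25 < 32.
t = 49: τ(49) = 3; 49 ≥ 32.
So t = 49 is the smallest counterexample.

t = 49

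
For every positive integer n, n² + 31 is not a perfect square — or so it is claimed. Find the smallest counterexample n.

n = 15

For n = 1, 2, 3, 4, …, 12, 13, 14 the conclusion holds.
n = 15: 15² + 31 = 256 = 16², a perfect square.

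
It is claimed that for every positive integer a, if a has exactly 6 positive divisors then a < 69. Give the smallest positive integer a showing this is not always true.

A counterexample is any positive integer a such that a has exactly 6 positive divisors but the claim fails; we check each in order.
For a = 12, 18, 20, 28, …, 52, 63, 68 the conclusion holds.
a = 75: τ(75) = 6; 75 ≥ 69.
So a = 75 is the smallest counterexample.

a = 75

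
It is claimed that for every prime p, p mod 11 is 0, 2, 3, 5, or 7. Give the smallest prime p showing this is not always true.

p = 17

A counterexample is any prime p such that the claim fails; we check each in order.
The first 6 eligible values, up to p = 13, all satisfy the conclusion.
p = 17: 17 mod 11 = 6 — not in {0, 2, 3, 5, 7}.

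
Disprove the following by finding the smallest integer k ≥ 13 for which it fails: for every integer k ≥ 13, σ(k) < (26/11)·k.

k = 24

We need the least integer k ≥ 13 for which the claim fails.
For k = 13, 14, 15, 16, …, 21, 22, 23 the conclusion holds.
k = 24: σ(24) = 60; 60 ≥ 624/11.
So k = 24 is the smallest counterexample.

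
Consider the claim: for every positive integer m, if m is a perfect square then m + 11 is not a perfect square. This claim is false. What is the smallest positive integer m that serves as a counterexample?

m = 25

Check each positive integer m in order until m is a perfect square but m + 11 is a perfect square.
m = 1: 1 + 11 = 12, not a perfect square.
m = 4: 4 + 11 = 15, not a perfect square.
m = 9: 9 + 11 = 20, not a perfect square.
m = 16: 16 + 11 = 27, not a perfect square.
m = 25: 25 = 5² and 25 + 11 = 36 = 6².
Thus m = 25 disproves the claim, and no smaller m works.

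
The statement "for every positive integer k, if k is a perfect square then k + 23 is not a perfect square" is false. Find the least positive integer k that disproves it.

k = 121

Check each positive integer k in order until k is a perfect square but k + 23 is a perfect square.
For k = 1, 4, 9, 16, 25, 36, 49, 64, 81, 100 the conclusion holds.
k = 121: 121 = 11² and 121 + 23 = 144 = 12².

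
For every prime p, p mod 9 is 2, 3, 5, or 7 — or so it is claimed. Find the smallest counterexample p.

p = 13

Check each prime p in order until the claim fails.
For p = 2, 3, 5, 7, 11 the conclusion holds.
p = 13: 13 mod 9 = 4 — not in {2, 3, 5, 7}.
Thus p = 13 disproves the claim, and no smaller p works.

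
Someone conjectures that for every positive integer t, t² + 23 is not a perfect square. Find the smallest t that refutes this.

For t = 1, 2, 3, 4, 5, 6, 7, 8, 9, 10 the conclusion holds.
t = 11: 11² + 23 = 144 = 12², a perfect square.

t = 11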